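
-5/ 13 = -0.38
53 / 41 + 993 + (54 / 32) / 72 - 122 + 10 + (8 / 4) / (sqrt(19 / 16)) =8 * sqrt(19) / 19 + 4630395 / 5248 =884.15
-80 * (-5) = 400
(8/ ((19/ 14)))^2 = 12544/ 361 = 34.75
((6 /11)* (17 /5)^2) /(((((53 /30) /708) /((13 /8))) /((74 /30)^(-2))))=538641090 /798127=674.88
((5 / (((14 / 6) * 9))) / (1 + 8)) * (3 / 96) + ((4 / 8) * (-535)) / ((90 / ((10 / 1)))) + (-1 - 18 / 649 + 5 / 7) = -117891331 / 3925152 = -30.03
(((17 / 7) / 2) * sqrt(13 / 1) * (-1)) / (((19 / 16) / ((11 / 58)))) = -748 * sqrt(13) / 3857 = -0.70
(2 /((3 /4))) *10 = 80 /3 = 26.67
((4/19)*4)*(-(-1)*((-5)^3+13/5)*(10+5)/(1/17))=-499392/19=-26283.79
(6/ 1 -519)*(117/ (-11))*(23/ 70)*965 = 266433219/ 154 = 1730085.84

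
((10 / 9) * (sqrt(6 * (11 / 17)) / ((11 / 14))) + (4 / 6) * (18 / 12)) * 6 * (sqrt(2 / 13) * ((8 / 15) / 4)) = 4 * sqrt(26) / 65 + 224 * sqrt(7293) / 21879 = 1.19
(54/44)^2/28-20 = -270311/13552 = -19.95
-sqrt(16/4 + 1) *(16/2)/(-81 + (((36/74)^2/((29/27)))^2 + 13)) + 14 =3152338802 *sqrt(5)/26775747941 + 14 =14.26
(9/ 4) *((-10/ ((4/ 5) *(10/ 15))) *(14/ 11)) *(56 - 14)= -99225/ 44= -2255.11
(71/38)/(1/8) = 284/19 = 14.95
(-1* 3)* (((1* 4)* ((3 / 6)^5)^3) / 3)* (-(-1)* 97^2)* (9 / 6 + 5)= -122317 / 16384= -7.47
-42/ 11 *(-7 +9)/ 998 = -42/ 5489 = -0.01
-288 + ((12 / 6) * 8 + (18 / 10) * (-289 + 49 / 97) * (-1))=119936 / 485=247.29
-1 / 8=-0.12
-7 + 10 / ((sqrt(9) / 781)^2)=6099547 / 9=677727.44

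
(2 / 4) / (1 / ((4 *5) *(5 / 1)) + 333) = 50 / 33301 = 0.00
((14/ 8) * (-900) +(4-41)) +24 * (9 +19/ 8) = -1339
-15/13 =-1.15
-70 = -70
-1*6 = -6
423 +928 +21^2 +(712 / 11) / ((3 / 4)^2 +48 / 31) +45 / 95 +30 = 405509047 / 218823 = 1853.14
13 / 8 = 1.62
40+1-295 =-254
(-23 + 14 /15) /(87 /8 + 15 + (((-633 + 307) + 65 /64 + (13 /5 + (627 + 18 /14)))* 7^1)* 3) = -21184 /6191811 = -0.00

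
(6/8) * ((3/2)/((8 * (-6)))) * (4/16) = -3/512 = -0.01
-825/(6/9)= -2475/2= -1237.50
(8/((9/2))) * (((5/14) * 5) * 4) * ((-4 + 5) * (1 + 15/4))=3800/63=60.32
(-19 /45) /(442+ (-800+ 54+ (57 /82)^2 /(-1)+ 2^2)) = 127756 /90920205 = 0.00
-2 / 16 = -1 / 8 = -0.12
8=8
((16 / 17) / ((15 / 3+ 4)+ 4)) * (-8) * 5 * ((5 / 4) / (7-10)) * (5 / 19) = 4000 / 12597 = 0.32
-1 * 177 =-177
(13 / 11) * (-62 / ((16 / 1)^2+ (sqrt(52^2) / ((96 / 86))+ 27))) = -9672 / 43505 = -0.22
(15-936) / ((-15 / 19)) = 5833 / 5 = 1166.60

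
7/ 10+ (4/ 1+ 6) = 107/ 10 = 10.70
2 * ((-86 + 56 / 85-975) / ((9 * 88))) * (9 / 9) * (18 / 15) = -30043 / 9350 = -3.21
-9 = -9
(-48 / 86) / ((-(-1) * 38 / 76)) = -48 / 43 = -1.12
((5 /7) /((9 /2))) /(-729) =-10 /45927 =-0.00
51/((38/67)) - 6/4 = 1680/19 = 88.42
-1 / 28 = -0.04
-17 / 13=-1.31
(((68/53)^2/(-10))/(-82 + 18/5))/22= 289/3028102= 0.00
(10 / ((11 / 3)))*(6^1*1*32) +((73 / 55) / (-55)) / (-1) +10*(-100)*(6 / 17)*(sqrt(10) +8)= -118270759 / 51425- 6000*sqrt(10) / 17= -3415.97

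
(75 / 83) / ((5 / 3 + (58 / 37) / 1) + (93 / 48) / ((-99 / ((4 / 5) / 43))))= 236263500 / 845543659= 0.28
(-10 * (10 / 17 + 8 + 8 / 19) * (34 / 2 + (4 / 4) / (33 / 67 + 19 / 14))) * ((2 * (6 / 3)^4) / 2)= -2833920960 / 112081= -25284.58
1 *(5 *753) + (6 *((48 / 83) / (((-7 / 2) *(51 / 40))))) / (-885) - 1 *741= 1762215344 / 582743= 3024.00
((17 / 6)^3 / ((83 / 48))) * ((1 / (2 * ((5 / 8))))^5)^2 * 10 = 20606615552 / 1458984375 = 14.12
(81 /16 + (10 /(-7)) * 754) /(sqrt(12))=-120073 * sqrt(3) /672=-309.48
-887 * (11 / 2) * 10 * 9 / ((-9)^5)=48785 / 6561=7.44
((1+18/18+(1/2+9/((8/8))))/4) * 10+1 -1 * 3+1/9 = 967/36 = 26.86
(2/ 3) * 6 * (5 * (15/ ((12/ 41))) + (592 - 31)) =3269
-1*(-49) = 49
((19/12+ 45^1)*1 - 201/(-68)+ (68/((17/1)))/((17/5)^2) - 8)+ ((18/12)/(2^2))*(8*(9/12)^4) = 9507193/221952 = 42.83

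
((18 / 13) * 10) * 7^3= 61740 / 13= 4749.23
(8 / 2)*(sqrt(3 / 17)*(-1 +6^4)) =5180*sqrt(51) / 17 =2176.04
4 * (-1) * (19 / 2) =-38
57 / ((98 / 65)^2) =240825 / 9604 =25.08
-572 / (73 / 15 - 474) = 1.22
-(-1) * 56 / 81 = 56 / 81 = 0.69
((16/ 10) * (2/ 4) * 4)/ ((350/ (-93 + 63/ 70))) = -3684/ 4375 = -0.84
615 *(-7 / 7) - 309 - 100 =-1024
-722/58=-361/29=-12.45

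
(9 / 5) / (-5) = -9 / 25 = -0.36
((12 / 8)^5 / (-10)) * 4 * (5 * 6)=-729 / 8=-91.12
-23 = -23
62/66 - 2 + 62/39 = 227/429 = 0.53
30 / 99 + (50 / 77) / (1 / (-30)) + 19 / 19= -4199 / 231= -18.18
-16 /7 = -2.29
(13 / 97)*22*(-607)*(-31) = 5381662 / 97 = 55481.05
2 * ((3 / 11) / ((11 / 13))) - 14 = -1616 / 121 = -13.36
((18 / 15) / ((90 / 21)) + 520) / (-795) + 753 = 14952868 / 19875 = 752.35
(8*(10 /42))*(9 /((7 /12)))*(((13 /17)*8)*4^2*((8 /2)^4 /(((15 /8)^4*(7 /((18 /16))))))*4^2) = 111669149696 /728875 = 153207.55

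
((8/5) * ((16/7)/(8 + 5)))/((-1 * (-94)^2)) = -32/1005095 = -0.00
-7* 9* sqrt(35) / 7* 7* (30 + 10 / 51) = -32340* sqrt(35) / 17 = -11254.47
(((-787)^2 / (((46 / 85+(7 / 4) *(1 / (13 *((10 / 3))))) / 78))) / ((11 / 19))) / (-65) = -124835060688 / 56551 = -2207477.51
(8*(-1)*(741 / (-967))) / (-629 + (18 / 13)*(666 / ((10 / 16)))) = 385320 / 53203373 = 0.01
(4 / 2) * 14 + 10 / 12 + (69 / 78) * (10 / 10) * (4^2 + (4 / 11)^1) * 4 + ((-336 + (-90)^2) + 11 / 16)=53892167 / 6864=7851.42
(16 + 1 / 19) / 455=61 / 1729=0.04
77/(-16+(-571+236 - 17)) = -77/368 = -0.21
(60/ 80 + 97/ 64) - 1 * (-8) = 657/ 64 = 10.27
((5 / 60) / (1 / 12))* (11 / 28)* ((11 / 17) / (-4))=-0.06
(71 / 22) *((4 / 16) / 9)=71 / 792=0.09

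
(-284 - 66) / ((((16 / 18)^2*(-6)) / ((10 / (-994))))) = -3375 / 4544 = -0.74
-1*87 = -87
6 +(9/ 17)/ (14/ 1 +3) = 1743/ 289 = 6.03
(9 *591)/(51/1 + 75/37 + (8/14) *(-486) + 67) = -1377621/40841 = -33.73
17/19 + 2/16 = 155/152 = 1.02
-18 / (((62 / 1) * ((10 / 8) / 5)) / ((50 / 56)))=-1.04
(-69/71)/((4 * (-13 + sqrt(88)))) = 23 * sqrt(22)/3834 + 299/7668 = 0.07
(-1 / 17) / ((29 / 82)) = -82 / 493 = -0.17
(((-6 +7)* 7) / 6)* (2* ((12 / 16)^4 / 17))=189 / 4352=0.04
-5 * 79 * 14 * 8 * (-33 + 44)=-486640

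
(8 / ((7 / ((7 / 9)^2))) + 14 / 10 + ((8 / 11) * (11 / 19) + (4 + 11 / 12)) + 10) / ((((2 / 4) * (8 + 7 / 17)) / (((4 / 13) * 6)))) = 36479756 / 4768335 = 7.65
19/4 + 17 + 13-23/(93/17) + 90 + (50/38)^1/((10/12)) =122.12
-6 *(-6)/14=18/7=2.57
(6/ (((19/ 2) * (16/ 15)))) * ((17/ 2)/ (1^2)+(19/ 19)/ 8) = 3105/ 608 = 5.11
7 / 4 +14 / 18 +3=199 / 36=5.53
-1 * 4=-4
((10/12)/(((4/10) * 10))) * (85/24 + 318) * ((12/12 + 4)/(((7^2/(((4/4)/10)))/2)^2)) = 7717/1382976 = 0.01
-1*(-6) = 6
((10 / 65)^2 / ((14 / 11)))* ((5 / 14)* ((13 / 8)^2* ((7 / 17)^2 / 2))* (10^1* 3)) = 825 / 18496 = 0.04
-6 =-6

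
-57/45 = -19/15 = -1.27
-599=-599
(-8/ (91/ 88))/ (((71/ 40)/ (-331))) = 9320960/ 6461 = 1442.65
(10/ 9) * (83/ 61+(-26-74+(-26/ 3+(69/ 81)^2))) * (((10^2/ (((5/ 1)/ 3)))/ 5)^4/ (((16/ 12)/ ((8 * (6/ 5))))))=-9706541056/ 549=-17680402.65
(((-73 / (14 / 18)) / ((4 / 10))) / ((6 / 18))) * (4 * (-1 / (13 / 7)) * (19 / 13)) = 374490 / 169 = 2215.92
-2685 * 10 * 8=-214800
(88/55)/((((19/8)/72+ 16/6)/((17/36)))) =2176/7775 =0.28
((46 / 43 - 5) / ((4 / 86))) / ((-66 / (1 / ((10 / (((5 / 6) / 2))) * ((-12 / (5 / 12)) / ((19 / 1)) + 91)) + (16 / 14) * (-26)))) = -7171739263 / 188518176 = -38.04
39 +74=113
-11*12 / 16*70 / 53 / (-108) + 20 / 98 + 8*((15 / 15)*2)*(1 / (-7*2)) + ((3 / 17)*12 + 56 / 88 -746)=-744.08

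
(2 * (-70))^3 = -2744000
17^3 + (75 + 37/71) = 354185/71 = 4988.52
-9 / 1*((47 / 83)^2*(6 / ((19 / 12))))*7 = -10020024 / 130891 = -76.55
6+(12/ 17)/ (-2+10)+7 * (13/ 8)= 17.46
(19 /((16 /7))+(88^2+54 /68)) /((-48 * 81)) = -2108845 /1057536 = -1.99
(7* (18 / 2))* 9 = 567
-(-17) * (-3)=-51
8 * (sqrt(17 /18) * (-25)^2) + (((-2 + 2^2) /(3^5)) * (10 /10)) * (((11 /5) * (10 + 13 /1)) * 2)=1012 /1215 + 2500 * sqrt(34) /3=4859.96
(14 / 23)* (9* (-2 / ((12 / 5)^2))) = -175 / 92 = -1.90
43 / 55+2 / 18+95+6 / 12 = 95429 / 990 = 96.39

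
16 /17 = 0.94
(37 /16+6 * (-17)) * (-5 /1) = 7975 /16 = 498.44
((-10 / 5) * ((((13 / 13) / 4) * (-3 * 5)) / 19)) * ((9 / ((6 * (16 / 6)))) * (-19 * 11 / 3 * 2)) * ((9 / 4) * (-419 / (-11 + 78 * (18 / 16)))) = 1866645 / 4912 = 380.02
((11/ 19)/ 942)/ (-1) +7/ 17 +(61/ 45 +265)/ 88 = 345193693/ 100407780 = 3.44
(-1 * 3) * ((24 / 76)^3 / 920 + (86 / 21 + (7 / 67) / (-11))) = -49879237354 / 4069341815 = -12.26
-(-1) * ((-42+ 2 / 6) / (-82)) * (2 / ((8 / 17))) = 2125 / 984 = 2.16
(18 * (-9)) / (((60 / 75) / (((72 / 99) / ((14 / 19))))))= -15390 / 77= -199.87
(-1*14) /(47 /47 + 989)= -7 /495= -0.01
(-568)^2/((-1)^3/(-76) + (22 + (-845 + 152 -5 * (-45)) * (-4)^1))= 24519424/143945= 170.34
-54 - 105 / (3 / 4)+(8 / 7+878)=4796 / 7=685.14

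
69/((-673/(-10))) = 1.03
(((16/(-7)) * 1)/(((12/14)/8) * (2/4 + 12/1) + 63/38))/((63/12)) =-0.15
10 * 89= 890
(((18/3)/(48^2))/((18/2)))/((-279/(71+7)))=-0.00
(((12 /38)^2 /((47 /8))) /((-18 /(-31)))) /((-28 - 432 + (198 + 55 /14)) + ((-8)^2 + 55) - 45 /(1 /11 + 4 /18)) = -215264 /2082309009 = -0.00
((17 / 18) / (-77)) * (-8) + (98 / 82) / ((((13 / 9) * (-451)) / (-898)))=26435138 / 15144129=1.75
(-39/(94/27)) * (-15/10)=3159/188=16.80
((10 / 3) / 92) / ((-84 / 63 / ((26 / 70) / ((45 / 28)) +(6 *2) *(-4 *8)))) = 21587 / 2070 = 10.43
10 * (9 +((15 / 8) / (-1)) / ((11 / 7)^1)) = 3435 / 44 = 78.07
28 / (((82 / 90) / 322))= 405720 / 41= 9895.61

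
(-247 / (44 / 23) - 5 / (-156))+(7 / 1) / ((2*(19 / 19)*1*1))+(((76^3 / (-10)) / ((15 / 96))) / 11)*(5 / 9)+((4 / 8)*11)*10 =-183522401 / 12870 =-14259.70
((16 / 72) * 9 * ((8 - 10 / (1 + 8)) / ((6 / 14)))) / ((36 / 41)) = 8897 / 243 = 36.61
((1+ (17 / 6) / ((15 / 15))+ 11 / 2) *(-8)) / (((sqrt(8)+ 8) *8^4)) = -0.00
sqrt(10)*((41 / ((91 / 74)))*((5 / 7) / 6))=7585*sqrt(10) / 1911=12.55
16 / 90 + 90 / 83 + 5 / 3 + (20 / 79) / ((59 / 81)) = 57037379 / 17408835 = 3.28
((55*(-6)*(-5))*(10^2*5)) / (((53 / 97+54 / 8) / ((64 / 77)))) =1862400000 / 19817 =93979.92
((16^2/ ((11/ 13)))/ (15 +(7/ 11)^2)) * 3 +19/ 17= 237803/ 3961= 60.04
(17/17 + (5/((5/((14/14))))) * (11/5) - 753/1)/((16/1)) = -3749/80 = -46.86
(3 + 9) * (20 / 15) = 16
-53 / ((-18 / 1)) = 53 / 18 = 2.94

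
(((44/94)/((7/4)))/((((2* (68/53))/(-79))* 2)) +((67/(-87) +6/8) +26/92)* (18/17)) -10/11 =-194860136/41035841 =-4.75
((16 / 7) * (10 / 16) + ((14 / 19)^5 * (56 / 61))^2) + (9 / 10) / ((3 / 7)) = 5698480475543879207 / 1596958828169426470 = 3.57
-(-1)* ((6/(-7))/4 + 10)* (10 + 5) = 2055/14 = 146.79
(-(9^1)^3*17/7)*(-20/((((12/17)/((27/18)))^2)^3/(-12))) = -4487053389255/114688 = -39124000.67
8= 8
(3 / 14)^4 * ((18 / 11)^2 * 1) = 0.01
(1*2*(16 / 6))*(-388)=-6208 / 3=-2069.33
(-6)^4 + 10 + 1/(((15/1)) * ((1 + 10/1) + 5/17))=3761297/2880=1306.01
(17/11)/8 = 17/88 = 0.19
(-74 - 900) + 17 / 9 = -8749 / 9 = -972.11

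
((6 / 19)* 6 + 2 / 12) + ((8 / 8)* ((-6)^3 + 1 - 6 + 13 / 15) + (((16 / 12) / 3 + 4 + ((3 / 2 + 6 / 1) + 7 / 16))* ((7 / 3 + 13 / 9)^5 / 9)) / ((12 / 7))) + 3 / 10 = 217961480729 / 545258466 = 399.74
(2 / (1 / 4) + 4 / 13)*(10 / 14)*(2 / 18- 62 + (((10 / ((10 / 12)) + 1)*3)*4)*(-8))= -707340 / 91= -7772.97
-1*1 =-1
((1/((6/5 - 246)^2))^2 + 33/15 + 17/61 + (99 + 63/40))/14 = 70548705837620897/9584148766187520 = 7.36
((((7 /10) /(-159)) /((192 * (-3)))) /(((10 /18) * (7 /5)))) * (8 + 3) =11 /101760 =0.00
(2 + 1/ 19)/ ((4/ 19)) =39/ 4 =9.75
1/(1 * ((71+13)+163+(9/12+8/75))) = 300/74357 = 0.00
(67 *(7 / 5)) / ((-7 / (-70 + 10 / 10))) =4623 / 5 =924.60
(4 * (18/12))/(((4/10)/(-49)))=-735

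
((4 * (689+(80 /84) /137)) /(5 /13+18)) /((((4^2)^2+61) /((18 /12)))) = 51539098 /72656717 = 0.71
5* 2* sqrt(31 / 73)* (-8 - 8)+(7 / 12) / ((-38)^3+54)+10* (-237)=-2474.27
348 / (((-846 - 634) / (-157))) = 13659 / 370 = 36.92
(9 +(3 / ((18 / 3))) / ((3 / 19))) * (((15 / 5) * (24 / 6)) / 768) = 73 / 384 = 0.19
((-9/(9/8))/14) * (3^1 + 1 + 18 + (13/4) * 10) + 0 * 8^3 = -218/7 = -31.14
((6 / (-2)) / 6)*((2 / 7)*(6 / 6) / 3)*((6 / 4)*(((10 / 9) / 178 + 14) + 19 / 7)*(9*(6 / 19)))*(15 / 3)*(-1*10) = 14062800 / 82859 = 169.72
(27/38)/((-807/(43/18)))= -43/20444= -0.00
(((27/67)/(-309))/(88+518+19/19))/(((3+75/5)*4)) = -1/33511256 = -0.00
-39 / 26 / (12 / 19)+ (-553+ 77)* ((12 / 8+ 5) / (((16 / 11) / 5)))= -10638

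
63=63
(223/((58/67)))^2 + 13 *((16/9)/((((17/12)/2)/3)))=3800566873/57188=66457.42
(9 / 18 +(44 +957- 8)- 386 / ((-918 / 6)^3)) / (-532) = -7116594271 / 3810797928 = -1.87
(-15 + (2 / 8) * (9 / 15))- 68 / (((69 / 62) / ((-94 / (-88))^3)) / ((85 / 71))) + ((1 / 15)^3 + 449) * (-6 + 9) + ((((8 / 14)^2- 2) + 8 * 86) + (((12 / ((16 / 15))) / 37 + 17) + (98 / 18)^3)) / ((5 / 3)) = 1687233854459971759 / 957565119357000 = 1762.00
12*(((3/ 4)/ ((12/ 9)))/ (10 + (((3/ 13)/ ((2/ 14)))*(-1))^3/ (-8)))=118638/ 185021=0.64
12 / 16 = 3 / 4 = 0.75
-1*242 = -242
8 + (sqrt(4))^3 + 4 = 20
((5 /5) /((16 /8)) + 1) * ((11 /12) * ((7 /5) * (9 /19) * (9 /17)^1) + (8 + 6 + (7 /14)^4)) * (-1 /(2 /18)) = -10035657 /51680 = -194.19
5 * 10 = 50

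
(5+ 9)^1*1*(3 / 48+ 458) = 6412.88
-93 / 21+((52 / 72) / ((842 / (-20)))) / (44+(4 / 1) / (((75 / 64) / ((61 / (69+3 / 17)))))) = -520360143 / 117490996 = -4.43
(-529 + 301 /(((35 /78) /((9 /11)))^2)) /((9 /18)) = 19977994 /21175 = 943.47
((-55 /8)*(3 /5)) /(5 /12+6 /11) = -1089 /254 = -4.29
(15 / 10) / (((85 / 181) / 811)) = 2590.43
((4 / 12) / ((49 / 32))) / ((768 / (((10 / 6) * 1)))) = 5 / 10584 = 0.00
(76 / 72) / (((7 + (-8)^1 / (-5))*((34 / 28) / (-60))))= -13300 / 2193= -6.06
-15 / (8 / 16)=-30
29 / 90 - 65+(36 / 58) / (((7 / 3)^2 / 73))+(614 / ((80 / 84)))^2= 531487480291 / 1278900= 415581.73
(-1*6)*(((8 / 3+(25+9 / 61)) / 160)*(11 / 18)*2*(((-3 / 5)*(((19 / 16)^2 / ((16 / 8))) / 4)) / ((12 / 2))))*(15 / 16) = 2021239 / 95944704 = 0.02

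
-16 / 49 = -0.33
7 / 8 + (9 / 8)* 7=35 / 4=8.75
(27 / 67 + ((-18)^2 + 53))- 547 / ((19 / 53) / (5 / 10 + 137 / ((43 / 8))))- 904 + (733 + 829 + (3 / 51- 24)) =-71918916145 / 1861126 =-38642.69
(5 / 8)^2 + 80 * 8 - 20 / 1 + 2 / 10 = 198589 / 320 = 620.59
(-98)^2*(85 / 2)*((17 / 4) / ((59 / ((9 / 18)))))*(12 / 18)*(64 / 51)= 6530720 / 531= 12298.91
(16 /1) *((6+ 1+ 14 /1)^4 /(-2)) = -1555848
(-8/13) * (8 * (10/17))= -640/221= -2.90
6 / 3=2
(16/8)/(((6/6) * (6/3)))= 1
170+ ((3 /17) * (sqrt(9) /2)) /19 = 109829 /646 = 170.01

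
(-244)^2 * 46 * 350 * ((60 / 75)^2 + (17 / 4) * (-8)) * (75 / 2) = -1199120529600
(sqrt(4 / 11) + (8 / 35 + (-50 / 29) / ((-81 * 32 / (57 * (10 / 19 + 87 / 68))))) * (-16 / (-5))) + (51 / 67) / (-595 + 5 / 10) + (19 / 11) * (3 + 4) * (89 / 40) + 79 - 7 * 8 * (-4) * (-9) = -1075052745849847 / 563105881800 + 2 * sqrt(11) / 11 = -1908.55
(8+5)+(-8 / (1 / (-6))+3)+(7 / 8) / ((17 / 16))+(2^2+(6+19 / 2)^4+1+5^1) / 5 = 15790737 / 1360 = 11610.84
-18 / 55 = -0.33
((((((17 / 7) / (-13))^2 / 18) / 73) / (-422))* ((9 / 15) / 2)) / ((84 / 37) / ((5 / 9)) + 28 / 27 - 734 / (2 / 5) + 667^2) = -96237 / 2258266872082097968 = -0.00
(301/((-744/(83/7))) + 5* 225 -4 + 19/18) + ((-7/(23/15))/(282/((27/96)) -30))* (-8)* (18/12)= 83686014077/74899224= 1117.31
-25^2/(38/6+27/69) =-43125/464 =-92.94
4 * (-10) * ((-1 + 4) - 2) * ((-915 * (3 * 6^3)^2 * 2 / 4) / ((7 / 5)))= 38421216000 / 7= 5488745142.86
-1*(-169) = 169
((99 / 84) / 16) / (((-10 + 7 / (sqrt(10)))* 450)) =-11 / 639072 - 11* sqrt(10) / 9129600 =-0.00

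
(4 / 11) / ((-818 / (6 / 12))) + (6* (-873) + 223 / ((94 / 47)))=-46128249 / 8998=-5126.50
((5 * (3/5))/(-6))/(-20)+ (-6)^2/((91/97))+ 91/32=600489/14560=41.24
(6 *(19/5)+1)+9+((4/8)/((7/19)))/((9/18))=1243/35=35.51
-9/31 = -0.29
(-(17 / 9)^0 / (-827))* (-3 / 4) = -3 / 3308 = -0.00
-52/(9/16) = -832/9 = -92.44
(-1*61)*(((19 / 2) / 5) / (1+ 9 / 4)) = -2318 / 65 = -35.66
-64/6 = -32/3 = -10.67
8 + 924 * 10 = 9248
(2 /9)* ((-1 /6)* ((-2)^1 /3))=2 /81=0.02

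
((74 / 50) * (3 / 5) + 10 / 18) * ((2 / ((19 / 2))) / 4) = 1624 / 21375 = 0.08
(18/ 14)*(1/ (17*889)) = 9/ 105791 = 0.00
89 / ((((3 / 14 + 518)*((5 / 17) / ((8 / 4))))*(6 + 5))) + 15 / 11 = 586489 / 399025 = 1.47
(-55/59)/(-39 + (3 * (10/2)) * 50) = -55/41949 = -0.00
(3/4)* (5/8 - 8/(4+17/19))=-751/992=-0.76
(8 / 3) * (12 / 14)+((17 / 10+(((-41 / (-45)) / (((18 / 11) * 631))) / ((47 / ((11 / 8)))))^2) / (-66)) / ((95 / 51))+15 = 17.27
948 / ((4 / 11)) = 2607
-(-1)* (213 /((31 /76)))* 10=5221.94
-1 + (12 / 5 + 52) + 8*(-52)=-1813 / 5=-362.60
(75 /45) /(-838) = -5 /2514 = -0.00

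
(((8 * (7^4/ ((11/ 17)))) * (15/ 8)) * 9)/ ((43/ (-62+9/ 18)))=-677766285/ 946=-716454.85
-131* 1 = -131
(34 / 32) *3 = 51 / 16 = 3.19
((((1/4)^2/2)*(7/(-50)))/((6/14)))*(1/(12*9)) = -49/518400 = -0.00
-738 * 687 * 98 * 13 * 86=-55549605384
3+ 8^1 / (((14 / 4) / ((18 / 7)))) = 435 / 49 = 8.88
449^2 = 201601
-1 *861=-861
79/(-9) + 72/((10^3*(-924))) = -3041527/346500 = -8.78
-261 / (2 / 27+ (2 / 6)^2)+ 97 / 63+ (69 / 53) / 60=-94015463 / 66780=-1407.84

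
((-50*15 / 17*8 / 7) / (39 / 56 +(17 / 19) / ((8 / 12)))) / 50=-6080 / 12291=-0.49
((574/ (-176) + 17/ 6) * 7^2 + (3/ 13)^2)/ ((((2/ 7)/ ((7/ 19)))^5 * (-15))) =4.97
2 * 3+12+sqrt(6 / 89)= sqrt(534) / 89+18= 18.26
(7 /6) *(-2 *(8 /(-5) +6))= -154 /15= -10.27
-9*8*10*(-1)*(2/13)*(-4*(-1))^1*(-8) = -46080/13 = -3544.62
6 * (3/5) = 18/5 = 3.60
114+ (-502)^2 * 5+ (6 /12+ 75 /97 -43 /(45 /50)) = 2200112767 /1746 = 1260087.50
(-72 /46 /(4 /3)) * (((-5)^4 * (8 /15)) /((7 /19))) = -171000 /161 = -1062.11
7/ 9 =0.78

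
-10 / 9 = -1.11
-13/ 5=-2.60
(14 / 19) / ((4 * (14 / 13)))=13 / 76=0.17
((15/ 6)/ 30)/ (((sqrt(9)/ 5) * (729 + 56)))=1/ 5652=0.00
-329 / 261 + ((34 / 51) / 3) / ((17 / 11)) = -4955 / 4437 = -1.12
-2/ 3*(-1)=2/ 3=0.67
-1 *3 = -3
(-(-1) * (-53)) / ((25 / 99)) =-5247 / 25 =-209.88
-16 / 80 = -1 / 5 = -0.20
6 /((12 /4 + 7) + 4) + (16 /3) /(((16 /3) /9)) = 66 /7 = 9.43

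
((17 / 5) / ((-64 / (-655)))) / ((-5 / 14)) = -97.43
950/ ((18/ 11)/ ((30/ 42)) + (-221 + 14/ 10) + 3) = -52250/ 11787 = -4.43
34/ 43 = 0.79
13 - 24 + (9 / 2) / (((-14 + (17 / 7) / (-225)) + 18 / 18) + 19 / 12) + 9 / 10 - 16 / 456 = -432063061 / 41036010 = -10.53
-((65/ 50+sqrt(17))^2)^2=-4642361/ 10000 - 24297 * sqrt(17)/ 250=-864.95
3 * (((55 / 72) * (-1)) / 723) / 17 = -55 / 294984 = -0.00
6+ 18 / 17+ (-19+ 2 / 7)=-1387 / 119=-11.66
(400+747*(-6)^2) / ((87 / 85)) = 26664.60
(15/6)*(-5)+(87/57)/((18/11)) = -1978/171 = -11.57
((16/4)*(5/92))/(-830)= -1/3818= -0.00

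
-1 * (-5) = 5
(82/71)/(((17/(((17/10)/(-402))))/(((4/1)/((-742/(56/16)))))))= 41/7563630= 0.00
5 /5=1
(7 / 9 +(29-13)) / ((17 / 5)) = 755 / 153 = 4.93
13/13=1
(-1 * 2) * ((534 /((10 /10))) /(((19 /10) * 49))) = -10680 /931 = -11.47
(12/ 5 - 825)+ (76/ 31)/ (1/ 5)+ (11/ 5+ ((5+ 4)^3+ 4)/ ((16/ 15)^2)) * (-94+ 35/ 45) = -21810302281/ 357120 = -61072.76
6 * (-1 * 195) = -1170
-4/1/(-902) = 2/451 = 0.00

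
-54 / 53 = -1.02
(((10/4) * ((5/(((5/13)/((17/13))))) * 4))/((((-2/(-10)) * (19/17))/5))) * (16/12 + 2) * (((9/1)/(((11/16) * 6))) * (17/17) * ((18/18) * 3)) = 82966.51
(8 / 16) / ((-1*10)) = -1 / 20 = -0.05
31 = 31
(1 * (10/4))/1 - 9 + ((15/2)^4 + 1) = 50537/16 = 3158.56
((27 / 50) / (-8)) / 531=-3 / 23600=-0.00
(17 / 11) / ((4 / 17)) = 289 / 44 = 6.57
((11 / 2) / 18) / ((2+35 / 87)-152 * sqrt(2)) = -0.00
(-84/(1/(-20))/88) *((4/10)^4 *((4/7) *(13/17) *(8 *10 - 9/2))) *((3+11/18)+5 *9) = 439712/561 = 783.80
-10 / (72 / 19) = -95 / 36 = -2.64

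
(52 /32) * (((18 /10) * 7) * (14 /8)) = 5733 /160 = 35.83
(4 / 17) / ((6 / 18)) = 12 / 17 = 0.71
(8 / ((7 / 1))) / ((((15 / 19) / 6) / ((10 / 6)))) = 304 / 21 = 14.48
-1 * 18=-18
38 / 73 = 0.52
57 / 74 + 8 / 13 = 1333 / 962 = 1.39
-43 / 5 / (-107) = 43 / 535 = 0.08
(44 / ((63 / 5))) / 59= 220 / 3717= 0.06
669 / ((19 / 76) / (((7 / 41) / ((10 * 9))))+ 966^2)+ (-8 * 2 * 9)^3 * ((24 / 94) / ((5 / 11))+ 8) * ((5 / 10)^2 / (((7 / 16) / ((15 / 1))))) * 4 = -1255969384279331774 / 1432907847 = -876517905.12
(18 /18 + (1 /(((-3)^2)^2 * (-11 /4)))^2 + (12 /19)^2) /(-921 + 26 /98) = -19644868369 /12929841405756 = -0.00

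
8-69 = -61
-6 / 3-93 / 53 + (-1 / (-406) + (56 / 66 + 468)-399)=46934537 / 710094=66.10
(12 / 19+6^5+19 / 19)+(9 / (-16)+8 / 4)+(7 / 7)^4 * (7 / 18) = 21284597 / 2736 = 7779.46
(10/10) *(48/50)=24/25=0.96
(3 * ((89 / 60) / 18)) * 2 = 89 / 180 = 0.49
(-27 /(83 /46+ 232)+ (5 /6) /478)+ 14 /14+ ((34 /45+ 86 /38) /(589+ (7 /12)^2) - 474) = -10939367811257 /23122317900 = -473.11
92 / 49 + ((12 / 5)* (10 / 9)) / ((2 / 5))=1256 / 147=8.54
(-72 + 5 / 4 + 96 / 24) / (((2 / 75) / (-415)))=8310375 / 8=1038796.88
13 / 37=0.35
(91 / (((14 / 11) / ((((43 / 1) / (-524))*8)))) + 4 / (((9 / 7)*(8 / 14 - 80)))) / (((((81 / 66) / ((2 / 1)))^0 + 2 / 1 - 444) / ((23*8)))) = 1416582512 / 72271521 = 19.60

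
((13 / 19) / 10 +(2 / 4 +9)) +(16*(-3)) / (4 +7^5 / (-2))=9.57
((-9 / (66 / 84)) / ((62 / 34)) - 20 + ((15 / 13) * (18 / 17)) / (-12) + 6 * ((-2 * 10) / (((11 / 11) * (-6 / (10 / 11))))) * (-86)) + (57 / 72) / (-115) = -1590.03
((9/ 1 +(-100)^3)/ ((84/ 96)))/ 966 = -3999964/ 3381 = -1183.07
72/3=24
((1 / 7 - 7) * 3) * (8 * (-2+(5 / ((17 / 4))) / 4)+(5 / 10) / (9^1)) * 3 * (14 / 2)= 99816 / 17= 5871.53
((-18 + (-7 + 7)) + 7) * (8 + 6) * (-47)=7238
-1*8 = -8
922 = 922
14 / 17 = 0.82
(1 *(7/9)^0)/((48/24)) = 1/2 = 0.50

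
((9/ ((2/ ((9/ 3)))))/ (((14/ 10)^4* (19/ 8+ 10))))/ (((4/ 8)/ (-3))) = -45000/ 26411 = -1.70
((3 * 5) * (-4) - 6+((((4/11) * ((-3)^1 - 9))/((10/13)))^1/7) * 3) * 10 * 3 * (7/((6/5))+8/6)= -14712.70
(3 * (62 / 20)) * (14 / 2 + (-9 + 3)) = 93 / 10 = 9.30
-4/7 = -0.57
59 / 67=0.88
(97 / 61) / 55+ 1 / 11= 402 / 3355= 0.12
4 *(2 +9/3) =20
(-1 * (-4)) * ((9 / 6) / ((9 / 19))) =38 / 3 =12.67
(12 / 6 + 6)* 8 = 64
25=25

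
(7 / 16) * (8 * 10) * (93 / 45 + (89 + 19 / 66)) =70343 / 22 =3197.41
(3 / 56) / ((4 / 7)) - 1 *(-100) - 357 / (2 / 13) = -71053 / 32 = -2220.41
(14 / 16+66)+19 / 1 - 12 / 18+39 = 124.21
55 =55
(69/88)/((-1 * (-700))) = 69/61600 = 0.00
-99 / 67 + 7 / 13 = -818 / 871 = -0.94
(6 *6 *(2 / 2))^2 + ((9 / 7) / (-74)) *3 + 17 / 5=3365311 / 2590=1299.35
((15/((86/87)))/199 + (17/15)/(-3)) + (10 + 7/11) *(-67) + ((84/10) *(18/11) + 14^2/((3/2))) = -4816226237/8471430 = -568.53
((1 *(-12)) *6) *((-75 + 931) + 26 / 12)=-61788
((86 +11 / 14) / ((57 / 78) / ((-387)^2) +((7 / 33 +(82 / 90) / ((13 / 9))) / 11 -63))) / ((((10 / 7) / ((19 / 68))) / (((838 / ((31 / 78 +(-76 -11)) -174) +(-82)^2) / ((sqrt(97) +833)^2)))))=-365335276056718837545 / 139765669032347266056704 +51590171925022185* sqrt(97) / 8221509943079250944512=-0.00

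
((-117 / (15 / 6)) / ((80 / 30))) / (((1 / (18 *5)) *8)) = -3159 / 16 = -197.44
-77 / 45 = -1.71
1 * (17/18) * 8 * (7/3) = 476/27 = 17.63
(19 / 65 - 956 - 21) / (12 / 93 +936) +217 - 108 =101819317 / 943150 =107.96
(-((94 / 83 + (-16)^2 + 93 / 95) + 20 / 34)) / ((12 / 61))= -2115321583 / 1608540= -1315.06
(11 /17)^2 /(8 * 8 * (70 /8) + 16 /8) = 121 /162418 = 0.00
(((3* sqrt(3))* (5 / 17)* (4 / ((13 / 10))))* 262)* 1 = 157200* sqrt(3) / 221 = 1232.03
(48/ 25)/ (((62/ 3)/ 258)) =18576/ 775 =23.97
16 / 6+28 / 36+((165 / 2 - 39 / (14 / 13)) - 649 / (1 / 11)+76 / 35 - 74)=-2255746 / 315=-7161.10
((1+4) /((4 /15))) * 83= 6225 /4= 1556.25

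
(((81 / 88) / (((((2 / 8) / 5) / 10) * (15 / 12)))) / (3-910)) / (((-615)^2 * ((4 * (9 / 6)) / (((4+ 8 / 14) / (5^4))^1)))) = -192 / 366872996875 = -0.00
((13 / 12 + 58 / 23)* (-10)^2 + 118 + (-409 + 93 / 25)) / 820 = 126317 / 1414500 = 0.09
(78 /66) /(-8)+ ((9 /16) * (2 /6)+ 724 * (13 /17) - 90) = 1387351 /2992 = 463.69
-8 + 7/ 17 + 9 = 24/ 17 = 1.41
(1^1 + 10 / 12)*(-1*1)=-11 / 6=-1.83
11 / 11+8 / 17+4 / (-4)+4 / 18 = 106 / 153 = 0.69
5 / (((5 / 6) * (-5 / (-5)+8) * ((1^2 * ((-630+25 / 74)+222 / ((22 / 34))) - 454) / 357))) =-193732 / 602825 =-0.32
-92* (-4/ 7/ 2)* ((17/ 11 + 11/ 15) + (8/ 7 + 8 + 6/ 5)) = 2682352/ 8085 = 331.77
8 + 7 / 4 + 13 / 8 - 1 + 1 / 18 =751 / 72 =10.43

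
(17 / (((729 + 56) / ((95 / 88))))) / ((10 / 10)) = 323 / 13816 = 0.02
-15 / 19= -0.79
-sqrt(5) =-2.24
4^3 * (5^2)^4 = 25000000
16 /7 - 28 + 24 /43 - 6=-9378 /301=-31.16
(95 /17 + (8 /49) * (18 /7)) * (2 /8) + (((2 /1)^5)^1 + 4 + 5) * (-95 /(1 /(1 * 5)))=-19473.50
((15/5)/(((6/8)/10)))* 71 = 2840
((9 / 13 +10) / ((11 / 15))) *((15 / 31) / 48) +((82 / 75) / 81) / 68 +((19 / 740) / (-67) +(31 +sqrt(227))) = sqrt(227) +565591420829681 / 18158896126800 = 46.21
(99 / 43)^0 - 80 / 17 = -63 / 17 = -3.71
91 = 91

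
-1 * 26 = -26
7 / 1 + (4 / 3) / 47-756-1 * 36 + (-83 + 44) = -116180 / 141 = -823.97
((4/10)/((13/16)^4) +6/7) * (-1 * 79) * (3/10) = -210258579/4998175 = -42.07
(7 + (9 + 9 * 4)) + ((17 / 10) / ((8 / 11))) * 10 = 603 / 8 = 75.38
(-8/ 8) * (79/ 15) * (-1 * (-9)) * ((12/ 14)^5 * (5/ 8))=-230364/ 16807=-13.71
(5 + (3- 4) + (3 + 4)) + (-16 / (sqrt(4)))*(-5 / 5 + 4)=-13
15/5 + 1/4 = 13/4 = 3.25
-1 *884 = -884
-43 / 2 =-21.50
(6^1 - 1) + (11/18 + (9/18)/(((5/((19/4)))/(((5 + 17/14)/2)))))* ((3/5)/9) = 777037/151200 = 5.14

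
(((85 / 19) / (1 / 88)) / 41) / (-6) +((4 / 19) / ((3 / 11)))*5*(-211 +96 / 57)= -11981200 / 14801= -809.49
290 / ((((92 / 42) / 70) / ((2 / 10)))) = 42630 / 23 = 1853.48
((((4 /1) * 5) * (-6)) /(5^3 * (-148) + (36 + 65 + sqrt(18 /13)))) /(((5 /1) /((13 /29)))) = 104 * sqrt(26) /14180360695 + 8291816 /14180360695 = 0.00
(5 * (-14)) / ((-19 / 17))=1190 / 19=62.63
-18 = -18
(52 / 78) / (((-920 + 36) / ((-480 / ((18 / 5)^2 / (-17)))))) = -500 / 1053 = -0.47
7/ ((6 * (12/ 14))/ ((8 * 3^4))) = 882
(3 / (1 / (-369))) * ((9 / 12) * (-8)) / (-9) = -738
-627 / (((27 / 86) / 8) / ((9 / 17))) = -143792 / 17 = -8458.35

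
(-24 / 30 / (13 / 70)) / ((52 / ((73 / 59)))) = -1022 / 9971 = -0.10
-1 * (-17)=17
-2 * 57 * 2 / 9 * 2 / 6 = -76 / 9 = -8.44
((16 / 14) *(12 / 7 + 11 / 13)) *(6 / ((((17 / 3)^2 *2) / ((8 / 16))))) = 0.14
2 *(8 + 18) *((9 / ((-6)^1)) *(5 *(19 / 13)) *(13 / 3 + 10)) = -8170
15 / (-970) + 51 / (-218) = -2637 / 10573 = -0.25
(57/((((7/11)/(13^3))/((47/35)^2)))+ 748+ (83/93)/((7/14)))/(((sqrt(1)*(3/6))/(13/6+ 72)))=25239626194217/478485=52749043.74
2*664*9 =11952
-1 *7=-7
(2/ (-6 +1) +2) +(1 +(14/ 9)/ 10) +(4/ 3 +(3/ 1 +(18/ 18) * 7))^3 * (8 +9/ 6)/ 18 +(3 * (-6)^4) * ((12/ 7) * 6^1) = 346679966/ 8505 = 40761.90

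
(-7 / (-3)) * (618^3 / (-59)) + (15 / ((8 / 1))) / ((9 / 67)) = -13217606027 / 1416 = -9334467.53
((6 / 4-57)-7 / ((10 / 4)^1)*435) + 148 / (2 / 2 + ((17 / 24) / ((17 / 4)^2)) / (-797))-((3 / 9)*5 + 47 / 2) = -140305652 / 121935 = -1150.66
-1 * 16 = -16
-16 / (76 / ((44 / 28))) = -44 / 133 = -0.33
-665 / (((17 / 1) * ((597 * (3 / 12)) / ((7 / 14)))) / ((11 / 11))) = -1330 / 10149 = -0.13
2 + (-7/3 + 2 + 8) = 29/3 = 9.67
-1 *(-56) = 56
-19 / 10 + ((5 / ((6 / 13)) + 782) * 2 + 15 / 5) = 47603 / 30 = 1586.77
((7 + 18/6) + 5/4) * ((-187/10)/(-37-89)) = 187/112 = 1.67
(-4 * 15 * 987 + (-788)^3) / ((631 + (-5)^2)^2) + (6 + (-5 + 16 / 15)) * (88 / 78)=-71422607629 / 62936640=-1134.83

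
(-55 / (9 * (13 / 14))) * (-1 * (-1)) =-770 / 117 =-6.58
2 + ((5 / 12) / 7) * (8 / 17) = 724 / 357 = 2.03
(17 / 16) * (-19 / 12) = -323 / 192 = -1.68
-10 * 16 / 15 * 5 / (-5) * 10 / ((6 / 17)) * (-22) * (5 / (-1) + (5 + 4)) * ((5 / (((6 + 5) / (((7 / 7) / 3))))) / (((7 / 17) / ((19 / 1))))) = -35142400 / 189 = -185938.62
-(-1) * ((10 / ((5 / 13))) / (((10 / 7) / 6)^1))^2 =298116 / 25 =11924.64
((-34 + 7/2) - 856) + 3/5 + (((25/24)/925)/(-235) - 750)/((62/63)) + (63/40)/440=-1563613310913/948798400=-1647.99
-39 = -39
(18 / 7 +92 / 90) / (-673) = -1132 / 211995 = -0.01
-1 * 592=-592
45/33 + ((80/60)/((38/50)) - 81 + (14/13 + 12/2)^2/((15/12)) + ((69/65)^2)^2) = -409034019133/11192341875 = -36.55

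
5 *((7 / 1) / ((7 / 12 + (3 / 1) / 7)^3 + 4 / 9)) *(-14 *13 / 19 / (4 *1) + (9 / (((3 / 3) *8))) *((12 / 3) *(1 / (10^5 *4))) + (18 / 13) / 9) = -28705251489579 / 541886507500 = -52.97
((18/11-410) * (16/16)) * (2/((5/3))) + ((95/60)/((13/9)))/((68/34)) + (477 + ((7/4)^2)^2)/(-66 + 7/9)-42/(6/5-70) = -2293123972641/4620112640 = -496.34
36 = 36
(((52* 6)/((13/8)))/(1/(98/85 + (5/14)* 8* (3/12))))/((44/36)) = 174528/595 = 293.32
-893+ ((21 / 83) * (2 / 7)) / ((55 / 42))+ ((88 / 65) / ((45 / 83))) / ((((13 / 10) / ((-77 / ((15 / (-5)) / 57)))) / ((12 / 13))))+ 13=10314605668 / 6017583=1714.08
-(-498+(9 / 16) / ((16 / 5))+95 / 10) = 488.32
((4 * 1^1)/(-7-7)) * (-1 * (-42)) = -12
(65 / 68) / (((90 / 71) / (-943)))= -711.10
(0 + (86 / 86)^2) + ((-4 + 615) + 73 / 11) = 6805 / 11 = 618.64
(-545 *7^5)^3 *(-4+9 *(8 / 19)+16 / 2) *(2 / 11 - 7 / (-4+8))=1962053845985863994361375 / 209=9387817444908440164408.49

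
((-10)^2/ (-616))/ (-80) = 0.00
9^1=9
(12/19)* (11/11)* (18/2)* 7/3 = 252/19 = 13.26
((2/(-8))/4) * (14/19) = -7/152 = -0.05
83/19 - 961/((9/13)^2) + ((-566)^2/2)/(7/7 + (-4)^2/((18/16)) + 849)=-10865104933/5985171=-1815.34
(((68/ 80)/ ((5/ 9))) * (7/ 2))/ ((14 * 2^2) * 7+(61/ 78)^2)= 0.01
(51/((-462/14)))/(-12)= 17/132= 0.13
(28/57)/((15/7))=196/855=0.23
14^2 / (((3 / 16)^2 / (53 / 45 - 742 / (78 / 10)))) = -2757723136 / 5265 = -523784.07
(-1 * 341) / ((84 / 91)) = -4433 / 12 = -369.42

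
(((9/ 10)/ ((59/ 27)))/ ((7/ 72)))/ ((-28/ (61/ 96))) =-44469/ 462560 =-0.10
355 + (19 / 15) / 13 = 69244 / 195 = 355.10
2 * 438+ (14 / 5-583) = 1479 / 5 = 295.80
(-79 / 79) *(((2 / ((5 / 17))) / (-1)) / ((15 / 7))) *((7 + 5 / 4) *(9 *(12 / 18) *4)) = 15708 / 25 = 628.32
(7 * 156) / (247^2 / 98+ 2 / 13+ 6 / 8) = 2782416 / 1588537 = 1.75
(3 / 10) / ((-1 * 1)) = -3 / 10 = -0.30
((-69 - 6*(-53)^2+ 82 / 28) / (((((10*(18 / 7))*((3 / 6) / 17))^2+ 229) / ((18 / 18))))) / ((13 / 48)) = -11501046312 / 42262597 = -272.13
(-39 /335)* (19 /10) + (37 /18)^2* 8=9112279 /271350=33.58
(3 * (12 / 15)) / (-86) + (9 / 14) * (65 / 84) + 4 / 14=63653 / 84280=0.76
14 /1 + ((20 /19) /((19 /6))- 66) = -18652 /361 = -51.67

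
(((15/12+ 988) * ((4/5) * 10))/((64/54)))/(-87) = -35613/464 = -76.75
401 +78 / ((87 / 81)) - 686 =-6159 / 29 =-212.38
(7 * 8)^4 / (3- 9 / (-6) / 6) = 39337984 / 13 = 3025998.77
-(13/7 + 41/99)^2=-2477476/480249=-5.16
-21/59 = -0.36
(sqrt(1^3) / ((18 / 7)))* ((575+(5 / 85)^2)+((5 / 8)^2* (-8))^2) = 75711223 / 332928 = 227.41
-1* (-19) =19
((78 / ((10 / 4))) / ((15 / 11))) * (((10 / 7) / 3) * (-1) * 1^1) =-1144 / 105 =-10.90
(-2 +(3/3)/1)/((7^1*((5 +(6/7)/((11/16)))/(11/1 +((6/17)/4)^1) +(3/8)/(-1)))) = -2552/3365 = -0.76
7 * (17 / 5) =119 / 5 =23.80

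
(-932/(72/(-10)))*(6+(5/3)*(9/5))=1165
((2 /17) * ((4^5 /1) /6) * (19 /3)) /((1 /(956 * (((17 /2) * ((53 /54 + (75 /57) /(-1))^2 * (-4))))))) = -57585891328 /124659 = -461947.32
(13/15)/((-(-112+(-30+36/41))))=533/86790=0.01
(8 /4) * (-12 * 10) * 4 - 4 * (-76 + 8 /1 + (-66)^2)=-18112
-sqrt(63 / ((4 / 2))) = -3 * sqrt(14) / 2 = -5.61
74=74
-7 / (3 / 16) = -112 / 3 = -37.33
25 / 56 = 0.45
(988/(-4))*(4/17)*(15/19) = -780/17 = -45.88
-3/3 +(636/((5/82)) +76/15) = 156517/15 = 10434.47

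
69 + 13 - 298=-216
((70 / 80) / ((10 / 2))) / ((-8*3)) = -7 / 960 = -0.01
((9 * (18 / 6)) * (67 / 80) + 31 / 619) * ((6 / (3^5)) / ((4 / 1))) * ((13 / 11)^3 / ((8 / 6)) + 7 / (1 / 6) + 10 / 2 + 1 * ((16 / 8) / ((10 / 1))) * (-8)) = 1393277983253 / 213552028800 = 6.52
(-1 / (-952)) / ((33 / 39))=13 / 10472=0.00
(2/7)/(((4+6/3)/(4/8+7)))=0.36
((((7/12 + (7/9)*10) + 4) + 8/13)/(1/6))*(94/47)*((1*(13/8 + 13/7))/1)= 30365/56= 542.23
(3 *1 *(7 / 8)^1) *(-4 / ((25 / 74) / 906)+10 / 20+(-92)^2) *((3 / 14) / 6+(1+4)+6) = -104868729 / 1600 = -65542.96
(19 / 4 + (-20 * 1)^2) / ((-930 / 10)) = -4.35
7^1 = 7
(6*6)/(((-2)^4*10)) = 9/40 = 0.22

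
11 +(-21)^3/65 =-8546/65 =-131.48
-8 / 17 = -0.47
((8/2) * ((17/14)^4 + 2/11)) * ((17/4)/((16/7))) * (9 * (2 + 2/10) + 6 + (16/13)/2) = 29059488407/62782720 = 462.86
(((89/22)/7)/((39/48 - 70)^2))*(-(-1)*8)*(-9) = -91136/10484397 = -0.01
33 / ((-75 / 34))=-14.96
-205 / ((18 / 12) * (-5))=82 / 3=27.33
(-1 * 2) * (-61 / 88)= 61 / 44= 1.39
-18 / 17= -1.06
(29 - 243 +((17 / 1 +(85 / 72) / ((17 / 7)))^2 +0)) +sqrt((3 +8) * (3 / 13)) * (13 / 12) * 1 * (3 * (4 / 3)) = sqrt(429) / 3 +475705 / 5184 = 98.67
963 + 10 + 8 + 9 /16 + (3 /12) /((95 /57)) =78537 /80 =981.71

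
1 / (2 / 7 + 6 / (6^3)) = 252 / 79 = 3.19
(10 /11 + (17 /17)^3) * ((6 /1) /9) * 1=14 /11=1.27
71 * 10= 710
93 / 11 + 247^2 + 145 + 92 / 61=41041019 / 671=61163.96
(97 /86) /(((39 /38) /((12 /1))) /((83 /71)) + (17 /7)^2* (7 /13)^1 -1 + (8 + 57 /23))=1280656468 /14450863757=0.09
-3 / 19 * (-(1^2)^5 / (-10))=-3 / 190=-0.02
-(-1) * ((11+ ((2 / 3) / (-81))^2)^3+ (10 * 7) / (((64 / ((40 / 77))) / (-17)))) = 11970527293904438483 / 9059209812164556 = 1321.37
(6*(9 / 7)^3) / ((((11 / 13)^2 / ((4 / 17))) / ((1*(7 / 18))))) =164268 / 100793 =1.63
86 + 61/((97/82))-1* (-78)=20910/97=215.57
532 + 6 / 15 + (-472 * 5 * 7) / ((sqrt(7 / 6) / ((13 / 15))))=2662 / 5 - 6136 * sqrt(42) / 3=-12722.87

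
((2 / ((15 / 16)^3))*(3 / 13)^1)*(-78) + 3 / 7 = -113563 / 2625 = -43.26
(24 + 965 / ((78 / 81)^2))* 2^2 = 719709 / 169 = 4258.63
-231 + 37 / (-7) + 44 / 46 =-37888 / 161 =-235.33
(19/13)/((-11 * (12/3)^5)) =-0.00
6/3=2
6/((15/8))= 16/5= 3.20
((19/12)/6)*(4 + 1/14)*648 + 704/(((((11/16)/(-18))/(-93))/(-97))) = -2327841261/14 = -166274375.79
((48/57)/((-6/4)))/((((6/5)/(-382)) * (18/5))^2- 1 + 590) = -0.00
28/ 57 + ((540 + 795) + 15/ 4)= 305347/ 228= 1339.24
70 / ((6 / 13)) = 455 / 3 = 151.67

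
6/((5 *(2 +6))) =3/20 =0.15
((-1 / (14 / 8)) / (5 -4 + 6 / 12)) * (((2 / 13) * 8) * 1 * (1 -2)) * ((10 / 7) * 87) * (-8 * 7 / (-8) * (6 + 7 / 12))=733120 / 273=2685.42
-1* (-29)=29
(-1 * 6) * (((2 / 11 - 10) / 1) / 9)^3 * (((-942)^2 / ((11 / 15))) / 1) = 9425780.29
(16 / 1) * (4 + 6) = 160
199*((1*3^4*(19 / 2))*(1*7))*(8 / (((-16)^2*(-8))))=-2143827 / 512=-4187.16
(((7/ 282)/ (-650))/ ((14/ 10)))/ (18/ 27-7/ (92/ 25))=23/ 1041755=0.00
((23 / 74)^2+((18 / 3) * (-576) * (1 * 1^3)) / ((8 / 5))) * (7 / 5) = -82793417 / 27380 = -3023.86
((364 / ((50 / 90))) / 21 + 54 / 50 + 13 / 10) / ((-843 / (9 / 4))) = -5037 / 56200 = -0.09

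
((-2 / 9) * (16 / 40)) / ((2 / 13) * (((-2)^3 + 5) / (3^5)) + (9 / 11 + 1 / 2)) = -10296 / 152465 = -0.07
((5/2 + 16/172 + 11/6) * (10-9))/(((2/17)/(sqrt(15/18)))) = 34.35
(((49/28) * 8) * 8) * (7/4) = 196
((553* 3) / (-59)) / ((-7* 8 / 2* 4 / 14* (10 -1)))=553 / 1416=0.39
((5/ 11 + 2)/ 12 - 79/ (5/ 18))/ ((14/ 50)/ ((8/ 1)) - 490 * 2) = 69470/ 239547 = 0.29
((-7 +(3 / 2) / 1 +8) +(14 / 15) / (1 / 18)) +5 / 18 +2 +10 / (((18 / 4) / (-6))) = 371 / 45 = 8.24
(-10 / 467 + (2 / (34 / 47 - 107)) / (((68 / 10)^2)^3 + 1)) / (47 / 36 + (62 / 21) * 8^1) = -432120902943520 / 502975171838656077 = -0.00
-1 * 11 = -11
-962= -962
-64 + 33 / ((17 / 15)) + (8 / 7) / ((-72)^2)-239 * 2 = -39549367 / 77112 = -512.88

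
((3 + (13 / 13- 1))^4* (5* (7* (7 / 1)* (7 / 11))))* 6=833490 / 11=75771.82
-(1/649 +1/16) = -665/10384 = -0.06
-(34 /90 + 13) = -602 /45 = -13.38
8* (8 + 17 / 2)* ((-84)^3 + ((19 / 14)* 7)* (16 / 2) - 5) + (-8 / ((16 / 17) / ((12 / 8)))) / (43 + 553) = -186494493555 / 2384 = -78227556.02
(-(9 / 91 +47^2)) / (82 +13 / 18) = -3618504 / 135499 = -26.71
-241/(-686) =241/686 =0.35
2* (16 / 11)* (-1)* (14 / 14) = -32 / 11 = -2.91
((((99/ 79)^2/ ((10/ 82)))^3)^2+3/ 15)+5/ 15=12631263092178855724338784248250123/ 2769914579609725939755046875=4560163.40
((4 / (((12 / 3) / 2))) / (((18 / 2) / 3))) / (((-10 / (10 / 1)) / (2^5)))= -21.33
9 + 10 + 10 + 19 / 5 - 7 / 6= 949 / 30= 31.63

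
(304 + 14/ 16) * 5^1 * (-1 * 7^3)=-4182885/ 8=-522860.62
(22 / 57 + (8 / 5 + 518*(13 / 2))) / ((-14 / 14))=-960161 / 285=-3368.99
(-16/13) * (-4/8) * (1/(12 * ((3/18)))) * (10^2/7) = 400/91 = 4.40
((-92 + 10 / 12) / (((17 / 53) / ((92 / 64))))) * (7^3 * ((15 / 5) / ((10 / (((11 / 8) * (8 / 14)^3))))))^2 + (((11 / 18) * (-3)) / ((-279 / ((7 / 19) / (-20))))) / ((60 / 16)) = -284759.83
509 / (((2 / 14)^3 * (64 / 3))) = 523761 / 64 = 8183.77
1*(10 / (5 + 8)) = 10 / 13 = 0.77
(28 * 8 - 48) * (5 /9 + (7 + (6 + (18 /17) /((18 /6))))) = 374528 /153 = 2447.90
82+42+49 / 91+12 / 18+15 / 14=68947 / 546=126.28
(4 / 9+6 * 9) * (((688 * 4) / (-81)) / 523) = -1348480 / 381267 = -3.54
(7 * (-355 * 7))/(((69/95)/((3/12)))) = -5987.41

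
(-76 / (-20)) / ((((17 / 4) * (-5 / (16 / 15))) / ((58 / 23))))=-70528 / 146625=-0.48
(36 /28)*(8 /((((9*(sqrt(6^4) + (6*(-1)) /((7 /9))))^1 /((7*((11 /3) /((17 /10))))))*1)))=0.61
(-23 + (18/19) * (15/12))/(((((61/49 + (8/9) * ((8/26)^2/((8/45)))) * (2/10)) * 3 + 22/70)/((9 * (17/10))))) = -1050337197/4233200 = -248.12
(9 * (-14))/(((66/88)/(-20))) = 3360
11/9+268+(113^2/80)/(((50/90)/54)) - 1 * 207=28037803/1800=15576.56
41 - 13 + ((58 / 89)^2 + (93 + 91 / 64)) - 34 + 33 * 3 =95227691 / 506944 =187.85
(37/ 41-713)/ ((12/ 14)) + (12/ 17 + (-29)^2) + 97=75224/ 697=107.93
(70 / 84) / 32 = 5 / 192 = 0.03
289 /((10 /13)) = 3757 /10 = 375.70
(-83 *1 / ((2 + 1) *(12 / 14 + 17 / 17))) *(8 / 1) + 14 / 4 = -9023 / 78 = -115.68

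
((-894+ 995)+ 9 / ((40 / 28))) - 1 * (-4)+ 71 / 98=27446 / 245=112.02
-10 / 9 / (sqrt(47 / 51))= -10 * sqrt(2397) / 423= -1.16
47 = 47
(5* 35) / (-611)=-0.29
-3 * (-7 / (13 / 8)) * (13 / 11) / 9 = 1.70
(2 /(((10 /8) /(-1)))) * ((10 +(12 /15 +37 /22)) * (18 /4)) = -24714 /275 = -89.87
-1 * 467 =-467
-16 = -16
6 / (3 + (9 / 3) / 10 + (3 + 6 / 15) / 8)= 240 / 149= 1.61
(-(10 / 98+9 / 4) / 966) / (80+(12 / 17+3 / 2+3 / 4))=-7837 / 267011094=-0.00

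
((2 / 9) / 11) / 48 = 1 / 2376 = 0.00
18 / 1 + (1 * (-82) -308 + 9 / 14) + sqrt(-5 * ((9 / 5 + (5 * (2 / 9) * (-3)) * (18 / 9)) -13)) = -5199 / 14 + 2 * sqrt(201) / 3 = -361.91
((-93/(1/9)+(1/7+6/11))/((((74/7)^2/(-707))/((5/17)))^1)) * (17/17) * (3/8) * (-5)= -351502725/120472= -2917.71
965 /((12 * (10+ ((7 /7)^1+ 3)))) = 965 /168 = 5.74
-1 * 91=-91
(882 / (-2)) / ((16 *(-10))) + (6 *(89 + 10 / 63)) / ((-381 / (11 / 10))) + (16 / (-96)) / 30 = 102943 / 85344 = 1.21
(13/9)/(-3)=-13/27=-0.48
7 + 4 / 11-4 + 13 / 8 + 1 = 527 / 88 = 5.99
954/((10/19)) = 9063/5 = 1812.60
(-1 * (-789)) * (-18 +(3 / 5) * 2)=-13255.20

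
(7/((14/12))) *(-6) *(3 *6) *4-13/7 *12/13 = -18156/7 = -2593.71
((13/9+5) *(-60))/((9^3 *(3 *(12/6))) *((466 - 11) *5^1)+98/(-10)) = -5800/149262603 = -0.00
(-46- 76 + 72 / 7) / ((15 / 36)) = -9384 / 35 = -268.11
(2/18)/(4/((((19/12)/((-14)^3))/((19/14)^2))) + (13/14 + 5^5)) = -0.00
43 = 43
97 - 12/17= 1637/17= 96.29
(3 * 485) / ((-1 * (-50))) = 291 / 10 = 29.10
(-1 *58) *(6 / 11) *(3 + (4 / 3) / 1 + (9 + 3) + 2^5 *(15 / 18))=-1360.36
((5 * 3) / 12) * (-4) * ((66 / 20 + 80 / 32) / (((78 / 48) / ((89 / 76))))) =-5162 / 247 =-20.90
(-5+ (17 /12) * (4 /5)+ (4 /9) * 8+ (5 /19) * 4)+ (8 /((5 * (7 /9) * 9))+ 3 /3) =11791 /5985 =1.97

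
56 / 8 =7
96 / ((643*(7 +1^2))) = 12 / 643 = 0.02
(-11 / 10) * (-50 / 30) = 11 / 6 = 1.83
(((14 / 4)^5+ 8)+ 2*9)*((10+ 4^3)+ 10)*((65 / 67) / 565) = 4815447 / 60568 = 79.50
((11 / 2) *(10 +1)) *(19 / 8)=2299 / 16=143.69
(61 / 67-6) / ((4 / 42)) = -7161 / 134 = -53.44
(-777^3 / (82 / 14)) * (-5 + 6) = -3283682031 / 41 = -80089805.63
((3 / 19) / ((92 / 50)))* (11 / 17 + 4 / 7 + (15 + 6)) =99150 / 52003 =1.91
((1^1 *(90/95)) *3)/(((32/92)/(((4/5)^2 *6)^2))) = 1430784/11875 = 120.49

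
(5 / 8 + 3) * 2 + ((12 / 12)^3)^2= 33 / 4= 8.25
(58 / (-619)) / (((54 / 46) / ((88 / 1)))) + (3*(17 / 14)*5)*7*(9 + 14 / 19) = 783974879 / 635094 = 1234.42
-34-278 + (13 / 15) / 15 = -70187 / 225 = -311.94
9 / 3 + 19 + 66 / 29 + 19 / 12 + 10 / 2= 10739 / 348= 30.86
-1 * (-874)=874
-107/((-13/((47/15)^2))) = 236363/2925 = 80.81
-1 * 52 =-52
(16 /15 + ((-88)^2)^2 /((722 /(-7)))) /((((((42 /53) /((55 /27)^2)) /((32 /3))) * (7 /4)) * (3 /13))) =-80413309.56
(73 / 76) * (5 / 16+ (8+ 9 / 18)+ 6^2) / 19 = 52341 / 23104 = 2.27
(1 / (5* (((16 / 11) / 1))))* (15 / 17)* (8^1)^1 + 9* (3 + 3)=54.97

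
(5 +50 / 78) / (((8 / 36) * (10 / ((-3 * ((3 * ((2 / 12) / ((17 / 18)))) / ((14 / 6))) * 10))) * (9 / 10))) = -19.20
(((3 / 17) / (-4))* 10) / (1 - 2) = 15 / 34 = 0.44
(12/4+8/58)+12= 439/29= 15.14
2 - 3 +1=0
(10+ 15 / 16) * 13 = 2275 / 16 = 142.19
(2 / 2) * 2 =2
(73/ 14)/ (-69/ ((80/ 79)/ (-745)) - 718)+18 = 100890170/ 5604977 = 18.00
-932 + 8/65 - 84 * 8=-104252/65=-1603.88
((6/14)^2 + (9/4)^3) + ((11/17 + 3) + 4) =1024729/53312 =19.22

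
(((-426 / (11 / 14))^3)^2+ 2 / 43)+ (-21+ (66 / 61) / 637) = 75190596749129509735093896977 / 2960014468411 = 25402104466568183.27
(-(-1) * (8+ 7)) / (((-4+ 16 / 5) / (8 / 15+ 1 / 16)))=-715 / 64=-11.17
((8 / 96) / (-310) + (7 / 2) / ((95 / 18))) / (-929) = -46853 / 65661720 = -0.00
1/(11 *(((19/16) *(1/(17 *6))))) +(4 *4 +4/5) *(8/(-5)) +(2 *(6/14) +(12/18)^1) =-17.55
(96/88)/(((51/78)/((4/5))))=1248/935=1.33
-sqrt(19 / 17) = -sqrt(323) / 17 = -1.06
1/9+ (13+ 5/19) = 2287/171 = 13.37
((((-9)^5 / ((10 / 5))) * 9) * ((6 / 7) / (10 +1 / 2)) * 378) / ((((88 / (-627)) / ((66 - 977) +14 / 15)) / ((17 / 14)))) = -63268248214611 / 980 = -64559436953.68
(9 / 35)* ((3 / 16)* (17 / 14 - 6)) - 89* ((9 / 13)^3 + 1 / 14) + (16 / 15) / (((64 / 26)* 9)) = -16775385287 / 465060960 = -36.07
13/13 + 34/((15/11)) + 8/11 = 4399/165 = 26.66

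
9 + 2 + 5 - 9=7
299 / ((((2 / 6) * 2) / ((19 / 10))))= 17043 / 20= 852.15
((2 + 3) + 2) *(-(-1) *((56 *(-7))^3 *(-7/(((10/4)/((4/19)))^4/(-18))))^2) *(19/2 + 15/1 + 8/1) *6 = 263839633689773294061241761792/1326840862578125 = 198847986319262.38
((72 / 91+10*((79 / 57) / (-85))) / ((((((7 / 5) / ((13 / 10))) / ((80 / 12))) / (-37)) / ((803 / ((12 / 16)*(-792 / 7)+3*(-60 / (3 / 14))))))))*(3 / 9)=41.64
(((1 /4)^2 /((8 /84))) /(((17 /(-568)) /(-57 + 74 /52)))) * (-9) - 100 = -1151015 /104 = -11067.45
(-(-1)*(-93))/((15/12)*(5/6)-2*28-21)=2232/1823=1.22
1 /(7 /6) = 0.86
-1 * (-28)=28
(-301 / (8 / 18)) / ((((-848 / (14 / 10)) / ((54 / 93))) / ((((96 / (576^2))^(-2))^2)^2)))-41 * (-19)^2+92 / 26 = 1411018795852754940355093348654343 / 106795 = 13212405036310266776113990000.00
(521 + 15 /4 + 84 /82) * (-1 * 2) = -1051.55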